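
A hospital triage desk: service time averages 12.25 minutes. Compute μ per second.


μ = 1/(service time) in consistent units.
1 second = 0.0166667 min, so μ = 0.0166667/12.25 = 0.001361 per second

Final: 0.001361 /sec


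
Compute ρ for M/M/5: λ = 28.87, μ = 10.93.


ρ = λ/(cμ) = 28.87/(5·10.93) = 28.87/54.65 = 0.5283

Final: 0.5283


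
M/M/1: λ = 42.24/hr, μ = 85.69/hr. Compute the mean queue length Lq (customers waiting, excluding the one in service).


ρ = 42.24/85.69 = 0.4929
Lq = ρ²/(1−ρ) = 0.2430/0.5071 = 0.4792

Final: 0.4792


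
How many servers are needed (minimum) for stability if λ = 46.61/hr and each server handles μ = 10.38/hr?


Stability requires cμ > λ ⇔ c > λ/μ.
λ/μ = 46.61/10.38 = 4.4904
Minimum integer c = ⌊4.4904⌋ + 1 = 5
Check: 5·10.38 = 51.90 > 46.61, while 4·10.38 = 41.52 ≤ 46.61

Final: 5 servers


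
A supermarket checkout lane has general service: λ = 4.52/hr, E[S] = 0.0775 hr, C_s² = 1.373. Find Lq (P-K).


ρ = λ·E[S] = 4.52·0.0775 = 0.3503
Lq = ρ²(1+C_s²)/(2(1−ρ)) = 0.1227·(1+1.373)/(2·0.6497)
= 0.1227·2.3730/1.2994 = 0.22410

Final: 0.22410


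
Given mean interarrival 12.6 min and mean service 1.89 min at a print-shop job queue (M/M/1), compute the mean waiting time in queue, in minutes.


λ = 60/12.6 = 4.7619 /hr
μ = 60/1.89 = 31.7460 /hr
ρ = λ/μ = 4.7619/31.7460 = 0.1500
Wq = ρ/(μ−λ) = 0.1500/(31.7460−4.7619) = 0.005559 hr
In minutes: 0.005559·60 = 0.3335 min

Final: 0.3335 min


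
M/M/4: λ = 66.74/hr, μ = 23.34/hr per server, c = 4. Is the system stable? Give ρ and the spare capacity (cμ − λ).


Total capacity cμ = 4·23.34 = 93.36/hr
ρ = λ/(cμ) = 66.74/93.36 = 0.7149
Stable ⇔ ρ < 1: YES
Spare capacity = cμ − λ = 93.36 − 66.74 = 26.62/hr

Final: ρ = 0.7149; stable; margin = 26.62/hr


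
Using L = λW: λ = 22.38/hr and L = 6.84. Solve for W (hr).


W = L/λ = 6.84/22.38 = 0.3056 hr

Final: 0.3056 hr


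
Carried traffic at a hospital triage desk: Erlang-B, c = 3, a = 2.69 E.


B(3,2.69) = 0.307441 (Erlang-B)
Carried load = a(1 − B) = 2.69·(1 − 0.307441) = 2.69·0.692559 = 1.8630 E

Final: 1.8630 Erlangs


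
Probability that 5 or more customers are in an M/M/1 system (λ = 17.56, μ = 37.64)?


ρ = 17.56/37.64 = 0.4665
P(N ≥ n) = ρ^n = 0.4665^5 = 0.022099

Final: 0.022099


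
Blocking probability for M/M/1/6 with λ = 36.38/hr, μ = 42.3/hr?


ρ = λ/μ = 36.38/42.3 = 0.8600
P_K = (1−ρ)ρ^K/(1−ρ^(K+1)) = (0.1400·0.404701)/(1 − 0.348062)
= 0.056639/0.651938 = 0.086878

Final: 0.086878


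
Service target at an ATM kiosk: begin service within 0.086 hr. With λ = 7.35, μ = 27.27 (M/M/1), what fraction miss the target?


ρ = 7.35/27.27 = 0.2695
P(Wq > t) = ρ·e^{−(μ−λ)t} = 0.2695·e^{−1.7131}
= 0.2695·0.180302 = 0.048596

Final: 0.048596


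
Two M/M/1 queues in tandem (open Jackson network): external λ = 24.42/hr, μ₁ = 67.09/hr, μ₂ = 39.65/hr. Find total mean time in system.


Each node sees arrival rate λ = 24.42/hr (tandem ⇒ throughput preserved).
W₁ = 1/(μ₁−λ) = 1/(67.09−24.42) = 0.02344 hr
W₂ = 1/(μ₂−λ) = 1/(39.65−24.42) = 0.06566 hr
W_total = W₁ + W₂ = 0.02344 + 0.06566 = 0.08910 hr

Final: 0.08910 hr


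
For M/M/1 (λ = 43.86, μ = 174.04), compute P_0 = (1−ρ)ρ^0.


ρ = 43.86/174.04 = 0.2520
P_n = (1−ρ)·ρ^n = (1 − 0.2520)·0.2520^0 = 0.7480·1.000000 = 0.747989

Final: 0.747989


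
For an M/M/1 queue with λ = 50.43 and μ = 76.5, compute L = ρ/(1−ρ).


ρ = λ/μ = 50.43/76.5 = 0.6592
L = ρ/(1−ρ) = 0.6592/(1 − 0.6592) = 0.6592/0.3408 = 1.9344

Final: 1.9344


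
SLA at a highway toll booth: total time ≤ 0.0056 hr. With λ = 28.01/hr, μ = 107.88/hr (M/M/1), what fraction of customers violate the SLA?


W ~ Exponential(μ−λ) for M/M/1.
μ − λ = 107.88 − 28.01 = 79.8700
P(W > t) = e^{−(μ−λ)t} = e^{−0.4473} = 0.639370

Final: 0.639370


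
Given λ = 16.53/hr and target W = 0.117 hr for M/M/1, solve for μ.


W = 1/(μ−λ) ⇒ μ − λ = 1/W = 1/0.117 = 8.5470
μ = λ + 1/W = 16.53 + 8.5470 = 25.0770 per hr

Final: 25.0770 /hr


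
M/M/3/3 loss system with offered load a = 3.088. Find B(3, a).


B(c,a) = (a^c/c!) / Σ_{k=0}^{c} a^k/k!
a^3/3! = 4.907730
Σ terms (k=0..3): 1.00000 + 3.08800 + 4.76787 + 4.90773 = 13.763602
B = 4.907730/13.763602 = 0.356573

Final: 0.356573


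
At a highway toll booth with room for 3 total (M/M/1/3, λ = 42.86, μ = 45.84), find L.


ρ = 42.86/45.84 = 0.9350
L = ρ[1 − (K+1)ρ^K + Kρ^(K+1)] / [(1−ρ)(1−ρ^(K+1))]
Numerator: 0.9350·(1 − 4·0.817377 + 3·0.764241) = 0.021703
Denominator: (0.06501)·(0.235759) = 0.015326
L = 0.021703/0.015326 = 1.4161

Final: 1.4161


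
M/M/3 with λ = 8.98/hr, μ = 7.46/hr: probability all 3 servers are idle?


a = λ/μ = 8.98/7.46 = 1.2038; ρ = a/c = 0.4013
Σ_{k=0}^{2} a^k/k! (terms k=0..2) = 1.00000 + 1.20375 + 0.72451 = 2.92826
Tail: a^3/(3!(1−ρ)) = 1.74427/(6·0.5987) = 0.48553
P₀ = 1/(2.92826 + 0.48553) = 1/3.41379 = 0.292929

Final: 0.292929


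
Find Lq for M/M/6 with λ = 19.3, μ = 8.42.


a = λ/μ = 2.2922; ρ = a/6 = 0.3820
P₀ = 0.100707
Lq = P₀·a^c·ρ / (c!·(1−ρ)²) = 0.100707·145.03449·0.3820/(720·0.38189)
= 0.02029

Final: 0.02029


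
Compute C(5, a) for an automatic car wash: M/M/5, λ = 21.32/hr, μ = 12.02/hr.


a = λ/μ = 1.7737; ρ = a/5 = 0.3547
P₀ = 0.169036 (from M/M/c formula)
C(c,a) = [a^c/(c!(1−ρ))]·P₀ = [17.55552/(120·0.6453)]·0.169036
= 0.22672·0.169036 = 0.038325

Final: 0.038325


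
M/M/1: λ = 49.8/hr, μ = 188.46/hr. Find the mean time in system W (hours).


W = 1/(μ−λ) = 1/(188.46 − 49.8) = 1/138.66 = 0.007212 hr

Final: 0.007212 hr


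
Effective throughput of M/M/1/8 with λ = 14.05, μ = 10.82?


ρ = 1.2985; P_K = (1−ρ)ρ^8/(1−ρ^9) = 0.254102
λ_eff = λ(1 − P_K) = 14.05·(1 − 0.254102) = 14.05·0.745898 = 10.4799 /hr

Final: 10.4799 /hr


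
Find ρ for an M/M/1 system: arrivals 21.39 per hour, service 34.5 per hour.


ρ = λ/μ = 21.39/34.5 = 0.6200

Final: 0.6200


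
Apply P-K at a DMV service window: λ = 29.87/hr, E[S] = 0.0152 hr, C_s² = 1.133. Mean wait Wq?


ρ = λ·E[S] = 29.87·0.0152 = 0.4540
E[S²] = E[S]²(1+C_s²) = 0.0152²·(1+1.133) = 0.0004928
Wq = λ·E[S²]/(2(1−ρ)) = 29.87·0.0004928/(2·0.5460) = 0.01348 hr

Final: 0.01348 hr


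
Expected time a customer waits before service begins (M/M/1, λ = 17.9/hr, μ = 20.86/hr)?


ρ = 17.9/20.86 = 0.8581
Wq = ρ/(μ−λ) = 0.8581/(20.86 − 17.9) = 0.8581/2.96 = 0.2899 hr

Final: 0.2899 hr


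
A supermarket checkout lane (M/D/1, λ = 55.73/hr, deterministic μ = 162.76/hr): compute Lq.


ρ = 55.73/162.76 = 0.3424
M/D/1: Lq = ρ²/(2(1−ρ)) = 0.1172/(2·0.6576) = 0.08914

Final: 0.08914


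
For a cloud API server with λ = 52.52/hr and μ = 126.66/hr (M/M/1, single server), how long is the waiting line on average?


ρ = 52.52/126.66 = 0.4147
Lq = ρ²/(1−ρ) = 0.1719/0.5853 = 0.2937

Final: 0.2937


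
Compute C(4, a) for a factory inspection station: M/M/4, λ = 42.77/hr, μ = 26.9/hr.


a = λ/μ = 1.5900; ρ = a/4 = 0.3975
P₀ = 0.201377 (from M/M/c formula)
C(c,a) = [a^c/(c!(1−ρ))]·P₀ = [6.39069/(24·0.6025)]·0.201377
= 0.44195·0.201377 = 0.088999

Final: 0.088999


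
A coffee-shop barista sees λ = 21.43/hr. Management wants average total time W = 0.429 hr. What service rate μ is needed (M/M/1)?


W = 1/(μ−λ) ⇒ μ − λ = 1/W = 1/0.429 = 2.3310
μ = λ + 1/W = 21.43 + 2.3310 = 23.7610 per hr

Final: 23.7610 /hr


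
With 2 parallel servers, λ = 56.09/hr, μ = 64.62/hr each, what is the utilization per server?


ρ = λ/(cμ) = 56.09/(2·64.62) = 56.09/129.24 = 0.4340

Final: 0.4340


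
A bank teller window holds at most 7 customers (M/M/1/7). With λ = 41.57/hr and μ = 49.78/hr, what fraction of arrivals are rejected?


ρ = λ/μ = 41.57/49.78 = 0.8351
P_K = (1−ρ)ρ^K/(1−ρ^(K+1)) = (0.1649·0.283189)/(1 − 0.236484)
= 0.046705/0.763516 = 0.061171

Final: 0.061171


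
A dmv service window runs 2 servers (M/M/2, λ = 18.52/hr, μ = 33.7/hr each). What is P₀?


a = λ/μ = 18.52/33.7 = 0.5496; ρ = a/c = 0.2748
Σ_{k=0}^{1} a^k/k! (terms k=0..1) = 1.00000 + 0.54955 = 1.54955
Tail: a^2/(2!(1−ρ)) = 0.30201/(2·0.7252) = 0.20822
P₀ = 1/(1.54955 + 0.20822) = 1/1.75777 = 0.568901

Final: 0.568901


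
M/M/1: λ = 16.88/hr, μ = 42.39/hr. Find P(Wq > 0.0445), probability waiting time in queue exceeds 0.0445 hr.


ρ = 16.88/42.39 = 0.3982
P(Wq > t) = ρ·e^{−(μ−λ)t} = 0.3982·e^{−1.1352}
= 0.3982·0.321359 = 0.127968

Final: 0.127968


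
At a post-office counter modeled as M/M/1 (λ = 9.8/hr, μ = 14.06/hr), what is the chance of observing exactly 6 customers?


ρ = 9.8/14.06 = 0.6970
P_n = (1−ρ)·ρ^n = (1 − 0.6970)·0.6970^6 = 0.3030·0.114669 = 0.034743

Final: 0.034743


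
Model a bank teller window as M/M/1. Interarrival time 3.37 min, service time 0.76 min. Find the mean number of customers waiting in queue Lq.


λ = 60/3.37 = 17.8042 /hr
μ = 60/0.76 = 78.9474 /hr
ρ = λ/μ = 17.8042/78.9474 = 0.2255
Lq = ρ²/(1−ρ) = 0.05086/0.7745 = 0.06567

Final: 0.06567


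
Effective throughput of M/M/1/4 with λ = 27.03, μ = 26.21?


ρ = 1.0313; P_K = (1−ρ)ρ^4/(1−ρ^5) = 0.212508
λ_eff = λ(1 − P_K) = 27.03·(1 − 0.212508) = 27.03·0.787492 = 21.2859 /hr

Final: 21.2859 /hr


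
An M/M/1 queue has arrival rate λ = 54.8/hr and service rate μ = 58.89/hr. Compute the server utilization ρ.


ρ = λ/μ = 54.8/58.89 = 0.9305

Final: 0.9305


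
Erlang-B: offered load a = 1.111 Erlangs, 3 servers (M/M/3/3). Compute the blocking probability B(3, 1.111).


B(c,a) = (a^c/c!) / Σ_{k=0}^{c} a^k/k!
a^3/3! = 0.228555
Σ terms (k=0..3): 1.00000 + 1.11100 + 0.61716 + 0.22856 = 2.956716
B = 0.228555/2.956716 = 0.077300

Final: 0.077300


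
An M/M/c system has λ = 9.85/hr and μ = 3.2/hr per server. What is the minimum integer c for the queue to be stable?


Stability requires cμ > λ ⇔ c > λ/μ.
λ/μ = 9.85/3.2 = 3.0781
Minimum integer c = ⌊3.0781⌋ + 1 = 4
Check: 4·3.2 = 12.80 > 9.85, while 3·3.2 = 9.60 ≤ 9.85

Final: 4 servers


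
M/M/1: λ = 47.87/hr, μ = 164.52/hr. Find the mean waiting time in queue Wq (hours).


ρ = 47.87/164.52 = 0.2910
Wq = ρ/(μ−λ) = 0.2910/(164.52 − 47.87) = 0.2910/116.65 = 0.002494 hr

Final: 0.002494 hr


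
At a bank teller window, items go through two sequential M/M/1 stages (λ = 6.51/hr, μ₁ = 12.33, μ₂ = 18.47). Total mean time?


Each node sees arrival rate λ = 6.51/hr (tandem ⇒ throughput preserved).
W₁ = 1/(μ₁−λ) = 1/(12.33−6.51) = 0.17182 hr
W₂ = 1/(μ₂−λ) = 1/(18.47−6.51) = 0.08361 hr
W_total = W₁ + W₂ = 0.17182 + 0.08361 = 0.25543 hr

Final: 0.25543 hr


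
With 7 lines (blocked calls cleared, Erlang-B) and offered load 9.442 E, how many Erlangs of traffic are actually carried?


B(7,9.442) = 0.383276 (Erlang-B)
Carried load = a(1 − B) = 9.442·(1 − 0.383276) = 9.442·0.616724 = 5.8231 E

Final: 5.8231 Erlangs


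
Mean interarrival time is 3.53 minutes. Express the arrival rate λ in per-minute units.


λ = 1/(interarrival time) in consistent units.
1 minute = 1 min, so λ = 1/3.53 = 0.2833 per minute

Final: 0.2833 /min


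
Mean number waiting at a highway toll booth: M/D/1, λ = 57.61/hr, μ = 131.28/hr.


ρ = 57.61/131.28 = 0.4388
M/D/1: Lq = ρ²/(2(1−ρ)) = 0.1926/(2·0.5612) = 0.17158

Final: 0.17158


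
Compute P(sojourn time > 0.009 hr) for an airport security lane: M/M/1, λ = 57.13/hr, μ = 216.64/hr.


W ~ Exponential(μ−λ) for M/M/1.
μ − λ = 216.64 − 57.13 = 159.5100
P(W > t) = e^{−(μ−λ)t} = e^{−1.4356} = 0.237975

Final: 0.237975


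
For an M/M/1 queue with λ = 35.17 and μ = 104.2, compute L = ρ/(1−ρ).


ρ = λ/μ = 35.17/104.2 = 0.3375
L = ρ/(1−ρ) = 0.3375/(1 − 0.3375) = 0.3375/0.6625 = 0.5095

Final: 0.5095


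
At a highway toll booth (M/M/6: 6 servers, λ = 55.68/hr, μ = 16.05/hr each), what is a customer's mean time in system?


a = 3.4692; ρ = 0.5782; P₀ = 0.029933
Lq = P₀·a^c·ρ/(c!(1−ρ)²) = 0.23551
Wq = Lq/λ = 0.23551/55.68 = 0.004230 hr
W = Wq + 1/μ = 0.004230 + 0.06231 = 0.06654 hr

Final: 0.06654 hr


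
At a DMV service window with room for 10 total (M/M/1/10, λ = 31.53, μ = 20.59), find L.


ρ = 31.53/20.59 = 1.5313
L = ρ[1 − (K+1)ρ^K + Kρ^(K+1)] / [(1−ρ)(1−ρ^(K+1))]
Numerator: 1.5313·(1 − 11·70.904899 + 10·108.578507) = 469.858533
Denominator: (-0.5313)·(-107.578507) = 57.159246
L = 469.858533/57.159246 = 8.2202

Final: 8.2202


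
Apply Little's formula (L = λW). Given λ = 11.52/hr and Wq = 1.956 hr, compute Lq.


Lq = λWq = 11.52·1.956 = 22.5331

Final: 22.5331


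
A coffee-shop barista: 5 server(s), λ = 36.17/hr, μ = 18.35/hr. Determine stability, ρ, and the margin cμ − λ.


Total capacity cμ = 5·18.35 = 91.75/hr
ρ = λ/(cμ) = 36.17/91.75 = 0.3942
Stable ⇔ ρ < 1: YES
Spare capacity = cμ − λ = 91.75 − 36.17 = 55.58/hr

Final: ρ = 0.3942; stable; margin = 55.58/hr


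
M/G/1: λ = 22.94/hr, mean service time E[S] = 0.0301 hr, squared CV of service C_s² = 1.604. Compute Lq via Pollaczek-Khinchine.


ρ = λ·E[S] = 22.94·0.0301 = 0.6905
Lq = ρ²(1+C_s²)/(2(1−ρ)) = 0.4768·(1+1.604)/(2·0.3095)
= 0.4768·2.6040/0.6190 = 2.00568

Final: 2.00568


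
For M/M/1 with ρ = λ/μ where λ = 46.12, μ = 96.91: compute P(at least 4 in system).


ρ = 46.12/96.91 = 0.4759
P(N ≥ n) = ρ^n = 0.4759^4 = 0.051296

Final: 0.051296


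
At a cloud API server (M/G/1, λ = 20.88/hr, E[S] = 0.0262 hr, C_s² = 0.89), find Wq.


ρ = λ·E[S] = 20.88·0.0262 = 0.5471
E[S²] = E[S]²(1+C_s²) = 0.0262²·(1+0.89) = 0.001297
Wq = λ·E[S²]/(2(1−ρ)) = 20.88·0.001297/(2·0.4529) = 0.02990 hr

Final: 0.02990 hr


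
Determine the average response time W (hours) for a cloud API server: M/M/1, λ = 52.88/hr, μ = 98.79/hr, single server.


W = 1/(μ−λ) = 1/(98.79 − 52.88) = 1/45.91 = 0.02178 hr

Final: 0.02178 hr


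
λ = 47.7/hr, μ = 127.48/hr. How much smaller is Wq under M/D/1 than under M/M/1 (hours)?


ρ = 47.7/127.48 = 0.3742
Wq(M/M/1) = ρ/(μ−λ) = 0.3742/79.78 = 0.004690 hr
Wq(M/D/1) = ρ/(2(μ−λ)) = 0.002345 hr
Savings = 0.004690 − 0.002345 = 0.002345 hr

Final: 0.002345 hr


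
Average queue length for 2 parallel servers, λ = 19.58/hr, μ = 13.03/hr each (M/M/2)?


a = λ/μ = 1.5027; ρ = a/2 = 0.7513
P₀ = 0.141981
Lq = P₀·a^c·ρ / (c!·(1−ρ)²) = 0.141981·2.25807·0.7513/(2·0.06183)
= 1.94793

Final: 1.94793


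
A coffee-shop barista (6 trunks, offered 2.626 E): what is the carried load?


B(6,2.626) = 0.033564 (Erlang-B)
Carried load = a(1 − B) = 2.626·(1 − 0.033564) = 2.626·0.966436 = 2.5379 E

Final: 2.5379 Erlangs


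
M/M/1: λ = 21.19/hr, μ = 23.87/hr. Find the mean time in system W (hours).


W = 1/(μ−λ) = 1/(23.87 − 21.19) = 1/2.68 = 0.3731 hr

Final: 0.3731 hr


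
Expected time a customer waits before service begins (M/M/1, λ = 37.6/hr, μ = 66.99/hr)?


ρ = 37.6/66.99 = 0.5613
Wq = ρ/(μ−λ) = 0.5613/(66.99 − 37.6) = 0.5613/29.39 = 0.01910 hr

Final: 0.01910 hr


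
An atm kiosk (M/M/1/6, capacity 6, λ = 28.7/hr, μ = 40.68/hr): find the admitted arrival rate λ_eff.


ρ = 0.7055; P_K = (1−ρ)ρ^6/(1−ρ^7) = 0.039775
λ_eff = λ(1 − P_K) = 28.7·(1 − 0.039775) = 28.7·0.960225 = 27.5585 /hr

Final: 27.5585 /hr


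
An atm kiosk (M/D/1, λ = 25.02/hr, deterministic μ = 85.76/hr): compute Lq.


ρ = 25.02/85.76 = 0.2917
M/D/1: Lq = ρ²/(2(1−ρ)) = 0.08511/(2·0.7083) = 0.06009

Final: 0.06009


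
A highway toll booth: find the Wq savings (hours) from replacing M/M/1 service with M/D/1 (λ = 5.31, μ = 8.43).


ρ = 5.31/8.43 = 0.6299
Wq(M/M/1) = ρ/(μ−λ) = 0.6299/3.12 = 0.20189 hr
Wq(M/D/1) = ρ/(2(μ−λ)) = 0.10094 hr
Savings = 0.20189 − 0.10094 = 0.10094 hr

Final: 0.10094 hr


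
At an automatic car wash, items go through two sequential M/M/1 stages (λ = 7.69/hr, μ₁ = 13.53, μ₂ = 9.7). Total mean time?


Each node sees arrival rate λ = 7.69/hr (tandem ⇒ throughput preserved).
W₁ = 1/(μ₁−λ) = 1/(13.53−7.69) = 0.17123 hr
W₂ = 1/(μ₂−λ) = 1/(9.7−7.69) = 0.49751 hr
W_total = W₁ + W₂ = 0.17123 + 0.49751 = 0.66875 hr

Final: 0.66875 hr


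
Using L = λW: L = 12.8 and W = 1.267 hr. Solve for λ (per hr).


λ = L/W = 12.8/1.267 = 10.1026 /hr

Final: 10.1026 /hr


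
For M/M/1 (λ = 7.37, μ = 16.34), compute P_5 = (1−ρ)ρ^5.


ρ = 7.37/16.34 = 0.4510
P_n = (1−ρ)·ρ^n = (1 − 0.4510)·0.4510^5 = 0.5490·0.018667 = 0.010247

Final: 0.010247


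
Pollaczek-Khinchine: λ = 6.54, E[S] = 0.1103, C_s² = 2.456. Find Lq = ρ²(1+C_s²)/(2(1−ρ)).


ρ = λ·E[S] = 6.54·0.1103 = 0.7214
Lq = ρ²(1+C_s²)/(2(1−ρ)) = 0.5204·(1+2.456)/(2·0.2786)
= 0.5204·3.4560/0.5573 = 3.22708

Final: 3.22708


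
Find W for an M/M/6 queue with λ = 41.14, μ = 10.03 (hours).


a = 4.1017; ρ = 0.6836; P₀ = 0.014840
Lq = P₀·a^c·ρ/(c!(1−ρ)²) = 0.67028
Wq = Lq/λ = 0.67028/41.14 = 0.01629 hr
W = Wq + 1/μ = 0.01629 + 0.09970 = 0.11599 hr

Final: 0.11599 hr


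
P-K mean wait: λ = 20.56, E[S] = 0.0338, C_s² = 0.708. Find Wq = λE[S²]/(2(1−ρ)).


ρ = λ·E[S] = 20.56·0.0338 = 0.6949
E[S²] = E[S]²(1+C_s²) = 0.0338²·(1+0.708) = 0.001951
Wq = λ·E[S²]/(2(1−ρ)) = 20.56·0.001951/(2·0.3051) = 0.06575 hr

Final: 0.06575 hr


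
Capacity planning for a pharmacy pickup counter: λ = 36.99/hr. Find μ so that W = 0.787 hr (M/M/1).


W = 1/(μ−λ) ⇒ μ − λ = 1/W = 1/0.787 = 1.2706
μ = λ + 1/W = 36.99 + 1.2706 = 38.2606 per hr

Final: 38.2606 /hr


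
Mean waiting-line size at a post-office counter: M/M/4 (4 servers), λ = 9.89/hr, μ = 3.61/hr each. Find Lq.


a = λ/μ = 2.7396; ρ = a/4 = 0.6849
P₀ = 0.054441
Lq = P₀·a^c·ρ / (c!·(1−ρ)²) = 0.054441·56.33215·0.6849/(24·0.09929)
= 0.88148

Final: 0.88148


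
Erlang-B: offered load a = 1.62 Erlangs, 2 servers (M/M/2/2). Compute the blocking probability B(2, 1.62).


B(c,a) = (a^c/c!) / Σ_{k=0}^{c} a^k/k!
a^2/2! = 1.312200
Σ terms (k=0..2): 1.00000 + 1.62000 + 1.31220 = 3.932200
B = 1.312200/3.932200 = 0.333706

Final: 0.333706


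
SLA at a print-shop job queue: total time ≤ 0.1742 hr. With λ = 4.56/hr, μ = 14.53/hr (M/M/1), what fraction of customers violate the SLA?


W ~ Exponential(μ−λ) for M/M/1.
μ − λ = 14.53 − 4.56 = 9.9700
P(W > t) = e^{−(μ−λ)t} = e^{−1.7368} = 0.176088

Final: 0.176088


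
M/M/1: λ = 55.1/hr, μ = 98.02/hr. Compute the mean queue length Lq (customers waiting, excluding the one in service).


ρ = 55.1/98.02 = 0.5621
Lq = ρ²/(1−ρ) = 0.3160/0.4379 = 0.7217

Final: 0.7217


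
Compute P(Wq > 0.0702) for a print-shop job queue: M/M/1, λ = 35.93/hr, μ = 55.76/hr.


ρ = 35.93/55.76 = 0.6444
P(Wq > t) = ρ·e^{−(μ−λ)t} = 0.6444·e^{−1.3921}
= 0.6444·0.248561 = 0.160165

Final: 0.160165


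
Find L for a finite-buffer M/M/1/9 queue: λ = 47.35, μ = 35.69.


ρ = 47.35/35.69 = 1.3267
L = ρ[1 − (K+1)ρ^K + Kρ^(K+1)] / [(1−ρ)(1−ρ^(K+1))]
Numerator: 1.3267·(1 − 10·12.733885 + 9·16.894073) = 34.106599
Denominator: (-0.3267)·(-15.894073) = 5.192628
L = 34.106599/5.192628 = 6.5683

Final: 6.5683


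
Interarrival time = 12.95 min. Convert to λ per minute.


λ = 1/(interarrival time) in consistent units.
1 minute = 1 min, so λ = 1/12.95 = 0.07722 per minute

Final: 0.07722 /min


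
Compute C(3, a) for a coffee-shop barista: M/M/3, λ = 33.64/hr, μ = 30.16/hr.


a = λ/μ = 1.1154; ρ = a/3 = 0.3718
P₀ = 0.322002 (from M/M/c formula)
C(c,a) = [a^c/(c!(1−ρ))]·P₀ = [1.38763/(6·0.6282)]·0.322002
= 0.36815·0.322002 = 0.118544

Final: 0.118544


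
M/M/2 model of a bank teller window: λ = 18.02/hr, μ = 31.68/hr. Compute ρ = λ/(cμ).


ρ = λ/(cμ) = 18.02/(2·31.68) = 18.02/63.36 = 0.2844

Final: 0.2844


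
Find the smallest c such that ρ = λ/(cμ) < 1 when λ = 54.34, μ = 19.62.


Stability requires cμ > λ ⇔ c > λ/μ.
λ/μ = 54.34/19.62 = 2.7696
Minimum integer c = ⌊2.7696⌋ + 1 = 3
Check: 3·19.62 = 58.86 > 54.34, while 2·19.62 = 39.24 ≤ 54.34

Final: 3 servers


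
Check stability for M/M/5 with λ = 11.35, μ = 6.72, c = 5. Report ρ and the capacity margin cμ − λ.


Total capacity cμ = 5·6.72 = 33.60/hr
ρ = λ/(cμ) = 11.35/33.60 = 0.3378
Stable ⇔ ρ < 1: YES
Spare capacity = cμ − λ = 33.60 − 11.35 = 22.25/hr

Final: ρ = 0.3378; stable; margin = 22.25/hr


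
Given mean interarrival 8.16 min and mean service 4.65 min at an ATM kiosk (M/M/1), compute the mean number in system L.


λ = 60/8.16 = 7.3529 /hr
μ = 60/4.65 = 12.9032 /hr
ρ = λ/μ = 7.3529/12.9032 = 0.5699
L = ρ/(1−ρ) = 0.5699/0.4301 = 1.3248

Final: 1.3248


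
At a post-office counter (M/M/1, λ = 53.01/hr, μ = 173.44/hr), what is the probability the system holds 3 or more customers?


ρ = 53.01/173.44 = 0.3056
P(N ≥ n) = ρ^n = 0.3056^3 = 0.028551

Final: 0.028551


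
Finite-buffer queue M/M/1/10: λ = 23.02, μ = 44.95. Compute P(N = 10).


ρ = λ/μ = 23.02/44.95 = 0.5121
P_K = (1−ρ)ρ^K/(1−ρ^(K+1)) = (0.4879·0.001241)/(1 − 0.0006355)
= 0.0006054/0.999364 = 0.0006058

Final: 0.0006058


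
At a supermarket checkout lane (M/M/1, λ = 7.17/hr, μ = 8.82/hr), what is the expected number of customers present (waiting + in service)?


ρ = λ/μ = 7.17/8.82 = 0.8129
L = ρ/(1−ρ) = 0.8129/(1 − 0.8129) = 0.8129/0.1871 = 4.3455

Final: 4.3455


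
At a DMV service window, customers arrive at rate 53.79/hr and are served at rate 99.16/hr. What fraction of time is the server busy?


ρ = λ/μ = 53.79/99.16 = 0.5425

Final: 0.5425


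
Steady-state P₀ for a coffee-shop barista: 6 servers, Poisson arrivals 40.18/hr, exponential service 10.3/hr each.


a = λ/μ = 40.18/10.3 = 3.9010; ρ = a/c = 0.6502
Σ_{k=0}^{5} a^k/k! (terms k=0..5) = 1.00000 + 3.90097 + 7.60879 + 9.89389 + 9.64894 + 7.52805 = 39.58063
Tail: a^6/(6!(1−ρ)) = 3524.00281/(720·0.3498) = 13.99061
P₀ = 1/(39.58063 + 13.99061) = 1/53.57124 = 0.018667

Final: 0.018667


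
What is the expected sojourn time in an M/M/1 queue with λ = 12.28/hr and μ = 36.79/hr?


W = 1/(μ−λ) = 1/(36.79 − 12.28) = 1/24.51 = 0.04080 hr

Final: 0.04080 hr


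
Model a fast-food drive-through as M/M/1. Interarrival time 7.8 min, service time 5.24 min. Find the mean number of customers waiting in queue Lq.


λ = 60/7.8 = 7.6923 /hr
μ = 60/5.24 = 11.4504 /hr
ρ = λ/μ = 7.6923/11.4504 = 0.6718
Lq = ρ²/(1−ρ) = 0.4513/0.3282 = 1.3751

Final: 1.3751


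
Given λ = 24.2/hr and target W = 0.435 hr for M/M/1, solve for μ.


W = 1/(μ−λ) ⇒ μ − λ = 1/W = 1/0.435 = 2.2989
μ = λ + 1/W = 24.2 + 2.2989 = 26.4989 per hr

Final: 26.4989 /hr


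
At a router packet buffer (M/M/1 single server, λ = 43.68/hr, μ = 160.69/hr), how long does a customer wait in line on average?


ρ = 43.68/160.69 = 0.2718
Wq = ρ/(μ−λ) = 0.2718/(160.69 − 43.68) = 0.2718/117.01 = 0.002323 hr

Final: 0.002323 hr


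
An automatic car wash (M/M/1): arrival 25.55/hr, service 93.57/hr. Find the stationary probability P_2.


ρ = 25.55/93.57 = 0.2731
P_n = (1−ρ)·ρ^n = (1 − 0.2731)·0.2731^2 = 0.7269·0.074560 = 0.054201

Final: 0.054201


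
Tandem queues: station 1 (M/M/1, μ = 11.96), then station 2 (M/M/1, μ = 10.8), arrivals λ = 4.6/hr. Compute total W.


Each node sees arrival rate λ = 4.6/hr (tandem ⇒ throughput preserved).
W₁ = 1/(μ₁−λ) = 1/(11.96−4.6) = 0.13587 hr
W₂ = 1/(μ₂−λ) = 1/(10.8−4.6) = 0.16129 hr
W_total = W₁ + W₂ = 0.13587 + 0.16129 = 0.29716 hr

Final: 0.29716 hr


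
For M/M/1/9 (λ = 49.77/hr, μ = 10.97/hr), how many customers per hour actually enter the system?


ρ = 4.5369; P_K = (1−ρ)ρ^9/(1−ρ^10) = 0.779586
λ_eff = λ(1 − P_K) = 49.77·(1 − 0.779586) = 49.77·0.220414 = 10.9700 /hr

Final: 10.9700 /hr


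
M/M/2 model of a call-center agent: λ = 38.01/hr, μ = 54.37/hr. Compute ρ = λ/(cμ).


ρ = λ/(cμ) = 38.01/(2·54.37) = 38.01/108.74 = 0.3495

Final: 0.3495


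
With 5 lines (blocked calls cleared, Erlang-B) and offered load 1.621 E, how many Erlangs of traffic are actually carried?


B(5,1.621) = 0.018558 (Erlang-B)
Carried load = a(1 − B) = 1.621·(1 − 0.018558) = 1.621·0.981442 = 1.5909 E

Final: 1.5909 Erlangs


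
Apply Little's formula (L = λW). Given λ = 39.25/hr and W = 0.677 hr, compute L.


L = λW = 39.25·0.677 = 26.5723

Final: 26.5723


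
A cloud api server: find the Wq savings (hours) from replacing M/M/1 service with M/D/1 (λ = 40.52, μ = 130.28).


ρ = 40.52/130.28 = 0.3110
Wq(M/M/1) = ρ/(μ−λ) = 0.3110/89.76 = 0.003465 hr
Wq(M/D/1) = ρ/(2(μ−λ)) = 0.001733 hr
Savings = 0.003465 − 0.001733 = 0.001733 hr

Final: 0.001733 hr


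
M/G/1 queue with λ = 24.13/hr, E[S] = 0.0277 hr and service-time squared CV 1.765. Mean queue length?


ρ = λ·E[S] = 24.13·0.0277 = 0.6684
Lq = ρ²(1+C_s²)/(2(1−ρ)) = 0.4468·(1+1.765)/(2·0.3316)
= 0.4468·2.7650/0.6632 = 1.86263

Final: 1.86263


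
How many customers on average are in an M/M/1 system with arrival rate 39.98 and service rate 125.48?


ρ = λ/μ = 39.98/125.48 = 0.3186
L = ρ/(1−ρ) = 0.3186/(1 − 0.3186) = 0.3186/0.6814 = 0.4676

Final: 0.4676


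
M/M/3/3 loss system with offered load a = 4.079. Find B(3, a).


B(c,a) = (a^c/c!) / Σ_{k=0}^{c} a^k/k!
a^3/3! = 11.311231
Σ terms (k=0..3): 1.00000 + 4.07900 + 8.31912 + 11.31123 = 24.709351
B = 11.311231/24.709351 = 0.457771

Final: 0.457771


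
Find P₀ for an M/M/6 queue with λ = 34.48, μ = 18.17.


a = λ/μ = 34.48/18.17 = 1.8976; ρ = a/c = 0.3163
Σ_{k=0}^{5} a^k/k! (terms k=0..5) = 1.00000 + 1.89763 + 1.80051 + 1.13890 + 0.54030 + 0.20506 = 6.58240
Tail: a^6/(6!(1−ρ)) = 46.69539/(720·0.6837) = 0.09485
P₀ = 1/(6.58240 + 0.09485) = 1/6.67726 = 0.149762

Final: 0.149762


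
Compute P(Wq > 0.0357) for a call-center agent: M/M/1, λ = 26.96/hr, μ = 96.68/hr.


ρ = 26.96/96.68 = 0.2789
P(Wq > t) = ρ·e^{−(μ−λ)t} = 0.2789·e^{−2.4890}
= 0.2789·0.082993 = 0.023143

Final: 0.023143


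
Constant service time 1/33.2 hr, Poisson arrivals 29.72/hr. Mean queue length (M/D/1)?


ρ = 29.72/33.2 = 0.8952
M/D/1: Lq = ρ²/(2(1−ρ)) = 0.8013/(2·0.1048) = 3.82252

Final: 3.82252


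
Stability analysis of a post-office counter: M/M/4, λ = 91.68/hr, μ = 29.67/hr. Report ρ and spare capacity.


Total capacity cμ = 4·29.67 = 118.68/hr
ρ = λ/(cμ) = 91.68/118.68 = 0.7725
Stable ⇔ ρ < 1: YES
Spare capacity = cμ − λ = 118.68 − 91.68 = 27.00/hr

Final: ρ = 0.7725; stable; margin = 27.00/hr


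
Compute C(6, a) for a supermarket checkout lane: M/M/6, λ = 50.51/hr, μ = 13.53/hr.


a = λ/μ = 3.7332; ρ = a/6 = 0.6222
P₀ = 0.022492 (from M/M/c formula)
C(c,a) = [a^c/(c!(1−ρ))]·P₀ = [2706.93253/(720·0.3778)]·0.022492
= 9.95131·0.022492 = 0.223828

Final: 0.223828


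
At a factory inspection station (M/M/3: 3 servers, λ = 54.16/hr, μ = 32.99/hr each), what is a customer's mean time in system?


a = 1.6417; ρ = 0.5472; P₀ = 0.177996
Lq = P₀·a^c·ρ/(c!(1−ρ)²) = 0.35041
Wq = Lq/λ = 0.35041/54.16 = 0.006470 hr
W = Wq + 1/μ = 0.006470 + 0.03031 = 0.03678 hr

Final: 0.03678 hr


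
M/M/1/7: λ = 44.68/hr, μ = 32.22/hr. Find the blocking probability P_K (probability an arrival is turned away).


ρ = λ/μ = 44.68/32.22 = 1.3867
P_K = (1−ρ)ρ^K/(1−ρ^(K+1)) = (-0.3867·9.860828)/(1 − 13.674172)
= -3.813343/-12.674172 = 0.300875

Final: 0.300875


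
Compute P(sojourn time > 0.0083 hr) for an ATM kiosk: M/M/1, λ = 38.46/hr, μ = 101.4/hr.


W ~ Exponential(μ−λ) for M/M/1.
μ − λ = 101.4 − 38.46 = 62.9400
P(W > t) = e^{−(μ−λ)t} = e^{−0.5224} = 0.593094

Final: 0.593094


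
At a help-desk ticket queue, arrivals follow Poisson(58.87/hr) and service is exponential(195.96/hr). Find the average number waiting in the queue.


ρ = 58.87/195.96 = 0.3004
Lq = ρ²/(1−ρ) = 0.09025/0.6996 = 0.1290

Final: 0.1290


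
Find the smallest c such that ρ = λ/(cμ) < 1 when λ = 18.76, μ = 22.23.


Stability requires cμ > λ ⇔ c > λ/μ.
λ/μ = 18.76/22.23 = 0.8439
Minimum integer c = ⌊0.8439⌋ + 1 = 1
Check: 1·22.23 = 22.23 > 18.76, while 0·22.23 = 0.00 ≤ 18.76

Final: 1 servers


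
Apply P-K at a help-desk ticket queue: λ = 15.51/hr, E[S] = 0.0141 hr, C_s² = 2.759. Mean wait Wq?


ρ = λ·E[S] = 15.51·0.0141 = 0.2187
E[S²] = E[S]²(1+C_s²) = 0.0141²·(1+2.759) = 0.0007473
Wq = λ·E[S²]/(2(1−ρ)) = 15.51·0.0007473/(2·0.7813) = 0.007418 hr

Final: 0.007418 hr


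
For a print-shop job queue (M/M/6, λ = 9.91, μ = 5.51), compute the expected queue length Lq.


a = λ/μ = 1.7985; ρ = a/6 = 0.2998
P₀ = 0.165411
Lq = P₀·a^c·ρ / (c!·(1−ρ)²) = 0.165411·33.84795·0.2998/(720·0.49034)
= 0.004754

Final: 0.004754


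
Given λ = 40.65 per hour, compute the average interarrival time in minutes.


Mean interarrival time = 1/λ = 1/40.65 hour = 0.02460 hour
In minutes: 0.02460 × 60 = 1.4760 min

Final: 1.4760 min


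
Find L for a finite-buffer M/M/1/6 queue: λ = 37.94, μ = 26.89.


ρ = 37.94/26.89 = 1.4109
L = ρ[1 − (K+1)ρ^K + Kρ^(K+1)] / [(1−ρ)(1−ρ^(K+1))]
Numerator: 1.4109·(1 − 7·7.889312 + 6·11.131294) = 17.724965
Denominator: (-0.4109)·(-10.131294) = 4.163288
L = 17.724965/4.163288 = 4.2574

Final: 4.2574


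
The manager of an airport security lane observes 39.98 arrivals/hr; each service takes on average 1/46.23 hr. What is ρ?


ρ = λ/μ = 39.98/46.23 = 0.8648

Final: 0.8648


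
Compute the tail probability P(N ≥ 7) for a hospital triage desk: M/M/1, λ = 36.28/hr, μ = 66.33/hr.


ρ = 36.28/66.33 = 0.5470
P(N ≥ n) = ρ^n = 0.5470^7 = 0.014645

Final: 0.014645


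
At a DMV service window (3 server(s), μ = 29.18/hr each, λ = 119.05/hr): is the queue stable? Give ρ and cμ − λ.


Total capacity cμ = 3·29.18 = 87.54/hr
ρ = λ/(cμ) = 119.05/87.54 = 1.3599
Stable ⇔ ρ < 1: NO
Spare capacity = cμ − λ = 87.54 − 119.05 = -31.51/hr

Final: ρ = 1.3599; unstable; margin = -31.51/hr


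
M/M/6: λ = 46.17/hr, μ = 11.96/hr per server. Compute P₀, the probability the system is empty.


a = λ/μ = 46.17/11.96 = 3.8604; ρ = a/c = 0.6434
Σ_{k=0}^{5} a^k/k! (terms k=0..5) = 1.00000 + 3.86037 + 7.45122 + 9.58815 + 9.25345 + 7.14434 = 38.29753
Tail: a^6/(6!(1−ρ)) = 3309.57456/(720·0.3566) = 12.88997
P₀ = 1/(38.29753 + 12.88997) = 1/51.18749 = 0.019536

Final: 0.019536


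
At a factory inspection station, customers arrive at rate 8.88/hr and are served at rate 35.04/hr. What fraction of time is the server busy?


ρ = λ/μ = 8.88/35.04 = 0.2534

Final: 0.2534


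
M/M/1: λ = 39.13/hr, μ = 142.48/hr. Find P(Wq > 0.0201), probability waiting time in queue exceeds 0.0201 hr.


ρ = 39.13/142.48 = 0.2746
P(Wq > t) = ρ·e^{−(μ−λ)t} = 0.2746·e^{−2.0773}
= 0.2746·0.125264 = 0.034402

Final: 0.034402


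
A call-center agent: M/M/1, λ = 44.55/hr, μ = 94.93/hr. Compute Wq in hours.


ρ = 44.55/94.93 = 0.4693
Wq = ρ/(μ−λ) = 0.4693/(94.93 − 44.55) = 0.4693/50.38 = 0.009315 hr

Final: 0.009315 hr


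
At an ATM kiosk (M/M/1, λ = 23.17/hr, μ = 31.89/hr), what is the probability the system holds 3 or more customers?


ρ = 23.17/31.89 = 0.7266
P(N ≥ n) = ρ^n = 0.7266^3 = 0.383543

Final: 0.383543


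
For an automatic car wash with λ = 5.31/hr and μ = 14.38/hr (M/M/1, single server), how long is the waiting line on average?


ρ = 5.31/14.38 = 0.3693
Lq = ρ²/(1−ρ) = 0.1364/0.6307 = 0.2162

Final: 0.2162


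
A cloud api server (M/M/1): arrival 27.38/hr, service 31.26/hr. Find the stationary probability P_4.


ρ = 27.38/31.26 = 0.8759
P_n = (1−ρ)·ρ^n = (1 − 0.8759)·0.8759^4 = 0.1241·0.588543 = 0.073050

Final: 0.073050


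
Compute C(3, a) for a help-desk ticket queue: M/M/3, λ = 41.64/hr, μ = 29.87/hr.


a = λ/μ = 1.3940; ρ = a/3 = 0.4647
P₀ = 0.237576 (from M/M/c formula)
C(c,a) = [a^c/(c!(1−ρ))]·P₀ = [2.70911/(6·0.5353)]·0.237576
= 0.84346·0.237576 = 0.200385

Final: 0.200385


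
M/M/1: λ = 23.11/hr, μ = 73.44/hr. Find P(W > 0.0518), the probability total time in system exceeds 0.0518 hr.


W ~ Exponential(μ−λ) for M/M/1.
μ − λ = 73.44 − 23.11 = 50.3300
P(W > t) = e^{−(μ−λ)t} = e^{−2.6071} = 0.073749

Final: 0.073749


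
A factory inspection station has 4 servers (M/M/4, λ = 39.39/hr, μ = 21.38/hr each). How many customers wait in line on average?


a = λ/μ = 1.8424; ρ = a/4 = 0.4606
P₀ = 0.154516
Lq = P₀·a^c·ρ / (c!·(1−ρ)²) = 0.154516·11.52161·0.4606/(24·0.29096)
= 0.11743

Final: 0.11743


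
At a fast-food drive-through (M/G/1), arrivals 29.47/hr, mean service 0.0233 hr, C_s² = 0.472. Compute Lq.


ρ = λ·E[S] = 29.47·0.0233 = 0.6867
Lq = ρ²(1+C_s²)/(2(1−ρ)) = 0.4715·(1+0.472)/(2·0.3133)
= 0.4715·1.4720/0.6267 = 1.10744

Final: 1.10744


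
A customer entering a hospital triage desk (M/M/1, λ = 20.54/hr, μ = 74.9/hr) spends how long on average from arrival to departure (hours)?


W = 1/(μ−λ) = 1/(74.9 − 20.54) = 1/54.36 = 0.01840 hr

Final: 0.01840 hr


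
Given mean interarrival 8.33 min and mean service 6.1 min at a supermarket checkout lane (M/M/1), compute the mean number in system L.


λ = 60/8.33 = 7.2029 /hr
μ = 60/6.1 = 9.8361 /hr
ρ = λ/μ = 7.2029/9.8361 = 0.7323
L = ρ/(1−ρ) = 0.7323/0.2677 = 2.7354

Final: 2.7354


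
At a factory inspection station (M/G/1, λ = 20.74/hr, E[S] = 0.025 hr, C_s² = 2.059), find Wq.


ρ = λ·E[S] = 20.74·0.025 = 0.5185
E[S²] = E[S]²(1+C_s²) = 0.025²·(1+2.059) = 0.001912
Wq = λ·E[S²]/(2(1−ρ)) = 20.74·0.001912/(2·0.4815) = 0.04118 hr

Final: 0.04118 hr


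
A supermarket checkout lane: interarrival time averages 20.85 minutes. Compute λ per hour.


λ = 1/(interarrival time) in consistent units.
1 hour = 60 min, so λ = 60/20.85 = 2.8777 per hour

Final: 2.8777 /hr


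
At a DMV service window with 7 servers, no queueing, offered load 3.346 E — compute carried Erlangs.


B(7,3.346) = 0.033530 (Erlang-B)
Carried load = a(1 − B) = 3.346·(1 − 0.033530) = 3.346·0.966470 = 3.2338 E

Final: 3.2338 Erlangs


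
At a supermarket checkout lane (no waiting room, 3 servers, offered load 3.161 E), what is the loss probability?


B(c,a) = (a^c/c!) / Σ_{k=0}^{c} a^k/k!
a^3/3! = 5.264077
Σ terms (k=0..3): 1.00000 + 3.16100 + 4.99596 + 5.26408 = 14.421038
B = 5.264077/14.421038 = 0.365028

Final: 0.365028


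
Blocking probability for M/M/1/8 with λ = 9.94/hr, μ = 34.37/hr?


ρ = λ/μ = 9.94/34.37 = 0.2892
P_K = (1−ρ)ρ^K/(1−ρ^(K+1)) = (0.7108·0.00004894)/(1 − 0.00001415)
= 0.00003479/0.999986 = 0.00003479

Final: 0.00003479


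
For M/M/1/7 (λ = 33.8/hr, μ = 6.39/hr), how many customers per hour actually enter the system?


ρ = 5.2895; P_K = (1−ρ)ρ^7/(1−ρ^8) = 0.810948
λ_eff = λ(1 − P_K) = 33.8·(1 − 0.810948) = 33.8·0.189052 = 6.3900 /hr

Final: 6.3900 /hr


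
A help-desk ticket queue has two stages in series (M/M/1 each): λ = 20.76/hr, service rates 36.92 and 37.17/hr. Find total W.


Each node sees arrival rate λ = 20.76/hr (tandem ⇒ throughput preserved).
W₁ = 1/(μ₁−λ) = 1/(36.92−20.76) = 0.06188 hr
W₂ = 1/(μ₂−λ) = 1/(37.17−20.76) = 0.06094 hr
W_total = W₁ + W₂ = 0.06188 + 0.06094 = 0.12282 hr

Final: 0.12282 hr


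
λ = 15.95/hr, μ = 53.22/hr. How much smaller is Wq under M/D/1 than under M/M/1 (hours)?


ρ = 15.95/53.22 = 0.2997
Wq(M/M/1) = ρ/(μ−λ) = 0.2997/37.27 = 0.008041 hr
Wq(M/D/1) = ρ/(2(μ−λ)) = 0.004021 hr
Savings = 0.008041 − 0.004021 = 0.004021 hr

Final: 0.004021 hr


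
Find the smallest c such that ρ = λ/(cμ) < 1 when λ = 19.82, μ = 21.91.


Stability requires cμ > λ ⇔ c > λ/μ.
λ/μ = 19.82/21.91 = 0.9046
Minimum integer c = ⌊0.9046⌋ + 1 = 1
Check: 1·21.91 = 21.91 > 19.82, while 0·21.91 = 0.00 ≤ 19.82

Final: 1 servers


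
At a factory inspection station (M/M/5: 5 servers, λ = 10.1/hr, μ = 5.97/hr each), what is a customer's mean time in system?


a = 1.6918; ρ = 0.3384; P₀ = 0.183628
Lq = P₀·a^c·ρ/(c!(1−ρ)²) = 0.01639
Wq = Lq/λ = 0.01639/10.1 = 0.001623 hr
W = Wq + 1/μ = 0.001623 + 0.16750 = 0.16913 hr

Final: 0.16913 hr


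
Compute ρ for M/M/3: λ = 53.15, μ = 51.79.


ρ = λ/(cμ) = 53.15/(3·51.79) = 53.15/155.37 = 0.3421

Final: 0.3421


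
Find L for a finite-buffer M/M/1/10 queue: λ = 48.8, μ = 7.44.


ρ = 48.8/7.44 = 6.5591
L = ρ[1 − (K+1)ρ^K + Kρ^(K+1)] / [(1−ρ)(1−ρ^(K+1))]
Numerator: 6.5591·(1 − 11·147390287.016963 + 10·966753495.487610) = 52776424701.081665
Denominator: (-5.5591)·(-966753494.487610) = 5374317813.441874
L = 52776424701.081665/5374317813.441874 = 9.8201

Final: 9.8201


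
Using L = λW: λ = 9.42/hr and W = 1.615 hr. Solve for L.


L = λW = 9.42·1.615 = 15.2133

Final: 15.2133


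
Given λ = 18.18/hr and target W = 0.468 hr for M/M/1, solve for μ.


W = 1/(μ−λ) ⇒ μ − λ = 1/W = 1/0.468 = 2.1368
μ = λ + 1/W = 18.18 + 2.1368 = 20.3168 per hr

Final: 20.3168 /hr


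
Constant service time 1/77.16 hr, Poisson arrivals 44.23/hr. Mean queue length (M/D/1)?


ρ = 44.23/77.16 = 0.5732
M/D/1: Lq = ρ²/(2(1−ρ)) = 0.3286/(2·0.4268) = 0.38496

Final: 0.38496


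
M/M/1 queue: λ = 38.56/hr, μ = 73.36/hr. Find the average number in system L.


ρ = λ/μ = 38.56/73.36 = 0.5256
L = ρ/(1−ρ) = 0.5256/(1 − 0.5256) = 0.5256/0.4744 = 1.1080

Final: 1.1080


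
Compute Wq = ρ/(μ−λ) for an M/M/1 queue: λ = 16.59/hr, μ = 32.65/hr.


ρ = 16.59/32.65 = 0.5081
Wq = ρ/(μ−λ) = 0.5081/(32.65 − 16.59) = 0.5081/16.06 = 0.03164 hr

Final: 0.03164 hr


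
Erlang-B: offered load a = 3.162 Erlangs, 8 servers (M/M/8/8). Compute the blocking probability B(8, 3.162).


B(c,a) = (a^c/c!) / Σ_{k=0}^{c} a^k/k!
a^8/8! = 0.247842
Σ terms (k=0..8): 1.00000 + 3.16200 + 4.99912 + 5.26907 + 4.16520 + 2.63407 + 1.38816 + 0.62705 + 0.24784 = 23.492524
B = 0.247842/23.492524 = 0.010550

Final: 0.010550


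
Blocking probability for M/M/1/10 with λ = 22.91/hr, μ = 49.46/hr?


ρ = λ/μ = 22.91/49.46 = 0.4632
P_K = (1−ρ)ρ^K/(1−ρ^(K+1)) = (0.5368·0.0004547)/(1 − 0.0002106)
= 0.0002441/0.999789 = 0.0002441

Final: 0.0002441


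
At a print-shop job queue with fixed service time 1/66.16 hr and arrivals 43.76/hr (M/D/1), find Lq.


ρ = 43.76/66.16 = 0.6614
M/D/1: Lq = ρ²/(2(1−ρ)) = 0.4375/(2·0.3386) = 0.64607

Final: 0.64607


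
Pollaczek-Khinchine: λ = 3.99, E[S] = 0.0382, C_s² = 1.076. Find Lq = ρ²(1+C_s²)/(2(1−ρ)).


ρ = λ·E[S] = 3.99·0.0382 = 0.1524
Lq = ρ²(1+C_s²)/(2(1−ρ)) = 0.02323·(1+1.076)/(2·0.8476)
= 0.02323·2.0760/1.6952 = 0.02845

Final: 0.02845


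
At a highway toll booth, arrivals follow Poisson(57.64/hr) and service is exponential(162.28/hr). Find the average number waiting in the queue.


ρ = 57.64/162.28 = 0.3552
Lq = ρ²/(1−ρ) = 0.1262/0.6448 = 0.1957

Final: 0.1957


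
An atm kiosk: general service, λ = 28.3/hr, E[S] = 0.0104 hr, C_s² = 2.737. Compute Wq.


ρ = λ·E[S] = 28.3·0.0104 = 0.2943
E[S²] = E[S]²(1+C_s²) = 0.0104²·(1+2.737) = 0.0004042
Wq = λ·E[S²]/(2(1−ρ)) = 28.3·0.0004042/(2·0.7057) = 0.008105 hr

Final: 0.008105 hr
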